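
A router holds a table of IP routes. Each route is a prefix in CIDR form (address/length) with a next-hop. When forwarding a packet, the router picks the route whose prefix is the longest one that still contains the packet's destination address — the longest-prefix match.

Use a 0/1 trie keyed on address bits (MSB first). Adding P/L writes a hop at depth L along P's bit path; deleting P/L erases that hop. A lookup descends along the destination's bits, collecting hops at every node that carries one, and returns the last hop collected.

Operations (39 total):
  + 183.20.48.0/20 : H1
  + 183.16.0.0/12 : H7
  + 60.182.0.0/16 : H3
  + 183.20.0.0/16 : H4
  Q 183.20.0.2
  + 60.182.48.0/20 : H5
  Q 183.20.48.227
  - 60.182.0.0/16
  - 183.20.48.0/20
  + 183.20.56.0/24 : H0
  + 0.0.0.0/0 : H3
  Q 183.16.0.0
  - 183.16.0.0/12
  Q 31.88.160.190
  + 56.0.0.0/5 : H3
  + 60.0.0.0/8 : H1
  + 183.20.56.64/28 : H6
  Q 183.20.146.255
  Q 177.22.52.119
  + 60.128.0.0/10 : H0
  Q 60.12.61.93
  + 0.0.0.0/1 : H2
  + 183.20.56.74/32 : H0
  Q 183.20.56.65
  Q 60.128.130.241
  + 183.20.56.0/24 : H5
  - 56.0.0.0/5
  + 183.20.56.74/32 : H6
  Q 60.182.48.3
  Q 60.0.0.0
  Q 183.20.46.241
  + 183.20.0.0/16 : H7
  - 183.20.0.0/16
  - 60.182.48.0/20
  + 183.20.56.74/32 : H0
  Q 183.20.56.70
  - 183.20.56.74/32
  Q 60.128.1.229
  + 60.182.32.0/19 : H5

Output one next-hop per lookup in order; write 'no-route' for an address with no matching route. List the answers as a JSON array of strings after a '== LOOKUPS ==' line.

Process each operation:
  add 183.20.48.0/20 -> H1 at depth 20
  add 183.16.0.0/12 -> H7 at depth 12
  add 60.182.0.0/16 -> H3 at depth 16
  add 183.20.0.0/16 -> H4 at depth 16
  lookup 183.20.0.2: bits 101101110001010000 walk d0:-→d1:-→d2:-→d3:-→d4:-→d5:-→d6:-→d7:-→d8:-→d9:-→d10:-→d11:-→d12:H7→d13:-→d14:-→d15:-→d16:H4→d17:-→d18:- -> H4
  add 60.182.48.0/20 -> H5 at depth 20
  lookup 183.20.48.227: bits 10110111000101000011 walk d0:-→d1:-→d2:-→d3:-→d4:-→d5:-→d6:-→d7:-→d8:-→d9:-→d10:-→d11:-→d12:H7→d13:-→d14:-→d15:-→d16:H4→d17:-→d18:-→d19:-→d20:H1 -> H1
  del 60.182.0.0/16 (clear depth 16)
  del 183.20.48.0/20 (clear depth 20)
  add 183.20.56.0/24 -> H0 at depth 24
  add 0.0.0.0/0 -> H3 at depth 0
  lookup 183.16.0.0: bits 1011011100010 walk d0:H3→d1:-→d2:-→d3:-→d4:-→d5:-→d6:-→d7:-→d8:-→d9:-→d10:-→d11:-→d12:H7→d13:- -> H7
  del 183.16.0.0/12 (clear depth 12)
  lookup 31.88.160.190: bits 00 walk d0:H3→d1:-→d2:- -> H3
  add 56.0.0.0/5 -> H3 at depth 5
  add 60.0.0.0/8 -> H1 at depth 8
  add 183.20.56.64/28 -> H6 at depth 28
  lookup 183.20.146.255: bits 1011011100010100 walk d0:H3→d1:-→d2:-→d3:-→d4:-→d5:-→d6:-→d7:-→d8:-→d9:-→d10:-→d11:-→d12:-→d13:-→d14:-→d15:-→d16:H4 -> H4
  lookup 177.22.52.119: bits 10110 walk d0:H3→d1:-→d2:-→d3:-→d4:-→d5:- -> H3
  add 60.128.0.0/10 -> H0 at depth 10
  lookup 60.12.61.93: bits 00111100 walk d0:H3→d1:-→d2:-→d3:-→d4:-→d5:H3→d6:-→d7:-→d8:H1 -> H1
  add 0.0.0.0/1 -> H2 at depth 1
  add 183.20.56.74/32 -> H0 at depth 32
  lookup 183.20.56.65: bits 1011011100010100001110000100 walk d0:H3→d1:-→d2:-→d3:-→d4:-→d5:-→d6:-→d7:-→d8:-→d9:-→d10:-→d11:-→d12:-→d13:-→d14:-→d15:-→d16:H4→d17:-→d18:-→d19:-→d20:-→d21:-→d22:-→d23:-→d24:H0→d25:-→d26:-→d27:-→d28:H6 -> H6
  lookup 60.128.130.241: bits 0011110010 walk d0:H3→d1:H2→d2:-→d3:-→d4:-→d5:H3→d6:-→d7:-→d8:H1→d9:-→d10:H0 -> H0
  add 183.20.56.0/24 -> H5 at depth 24
  del 56.0.0.0/5 (clear depth 5)
  add 183.20.56.74/32 -> H6 at depth 32
  lookup 60.182.48.3: bits 00111100101101100011 walk d0:H3→d1:H2→d2:-→d3:-→d4:-→d5:-→d6:-→d7:-→d8:H1→d9:-→d10:H0→d11:-→d12:-→d13:-→d14:-→d15:-→d16:-→d17:-→d18:-→d19:-→d20:H5 -> H5
  lookup 60.0.0.0: bits 00111100 walk d0:H3→d1:H2→d2:-→d3:-→d4:-→d5:-→d6:-→d7:-→d8:H1 -> H1
  lookup 183.20.46.241: bits 1011011100010100001 walk d0:H3→d1:-→d2:-→d3:-→d4:-→d5:-→d6:-→d7:-→d8:-→d9:-→d10:-→d11:-→d12:-→d13:-→d14:-→d15:-→d16:H4→d17:-→d18:-→d19:- -> H4
  add 183.20.0.0/16 -> H7 at depth 16
  del 183.20.0.0/16 (clear depth 16)
  del 60.182.48.0/20 (clear depth 20)
  add 183.20.56.74/32 -> H0 at depth 32
  lookup 183.20.56.70: bits 1011011100010100001110000100 walk d0:H3→d1:-→d2:-→d3:-→d4:-→d5:-→d6:-→d7:-→d8:-→d9:-→d10:-→d11:-→d12:-→d13:-→d14:-→d15:-→d16:-→d17:-→d18:-→d19:-→d20:-→d21:-→d22:-→d23:-→d24:H5→d25:-→d26:-→d27:-→d28:H6 -> H6
  del 183.20.56.74/32 (clear depth 32)
  lookup 60.128.1.229: bits 0011110010 walk d0:H3→d1:H2→d2:-→d3:-→d4:-→d5:-→d6:-→d7:-→d8:H1→d9:-→d10:H0 -> H0
  add 60.182.32.0/19 -> H5 at depth 19

== LOOKUPS ==
["H4","H1","H7","H3","H4","H3","H1","H6","H0","H5","H1","H4","H6","H0"]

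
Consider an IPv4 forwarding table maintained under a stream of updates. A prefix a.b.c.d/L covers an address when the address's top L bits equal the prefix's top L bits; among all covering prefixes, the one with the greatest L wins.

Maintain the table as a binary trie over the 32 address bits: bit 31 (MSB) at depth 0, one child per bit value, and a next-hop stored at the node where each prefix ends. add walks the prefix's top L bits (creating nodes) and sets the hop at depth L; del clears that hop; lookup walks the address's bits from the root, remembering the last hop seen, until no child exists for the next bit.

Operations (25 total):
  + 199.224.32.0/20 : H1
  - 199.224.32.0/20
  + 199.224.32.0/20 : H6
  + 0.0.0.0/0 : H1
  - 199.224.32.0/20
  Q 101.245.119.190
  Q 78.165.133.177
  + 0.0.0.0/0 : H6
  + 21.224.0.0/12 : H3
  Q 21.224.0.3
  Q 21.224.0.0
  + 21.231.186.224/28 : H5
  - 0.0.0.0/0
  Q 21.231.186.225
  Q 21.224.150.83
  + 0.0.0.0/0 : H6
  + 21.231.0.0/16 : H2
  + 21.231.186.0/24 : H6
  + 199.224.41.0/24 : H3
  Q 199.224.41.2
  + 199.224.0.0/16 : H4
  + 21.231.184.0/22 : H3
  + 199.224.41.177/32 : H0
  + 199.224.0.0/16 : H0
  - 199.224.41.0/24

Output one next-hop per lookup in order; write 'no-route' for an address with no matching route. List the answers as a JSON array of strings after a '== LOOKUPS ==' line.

Apply in order:
  + 199.224.32.0/20 (H1) depth=20
  - 199.224.32.0/20 clear@20
  + 199.224.32.0/20 (H6) depth=20
  + 0.0.0.0/0 (H1) depth=0
  - 199.224.32.0/20 clear@20
  Q 101.245.119.190: descend ε ; hops seen [H1] ; pick H1
  Q 78.165.133.177: descend ε ; hops seen [H1] ; pick H1
  + 0.0.0.0/0 (H6) depth=0
  + 21.224.0.0/12 (H3) depth=12
  Q 21.224.0.3: descend 000101011110 ; hops seen [H6,H3] ; pick H3
  Q 21.224.0.0: descend 000101011110 ; hops seen [H6,H3] ; pick H3
  + 21.231.186.224/28 (H5) depth=28
  - 0.0.0.0/0 clear@0
  Q 21.231.186.225: descend 0001010111100111101110101110 ; hops seen [H3,H5] ; pick H5
  Q 21.224.150.83: descend 0001010111100 ; hops seen [H3] ; pick H3
  + 0.0.0.0/0 (H6) depth=0
  + 21.231.0.0/16 (H2) depth=16
  + 21.231.186.0/24 (H6) depth=24
  + 199.224.41.0/24 (H3) depth=24
  Q 199.224.41.2: descend 110001111110000000101001 ; hops seen [H6,H3] ; pick H3
  + 199.224.0.0/16 (H4) depth=16
  + 21.231.184.0/22 (H3) depth=22
  + 199.224.41.177/32 (H0) depth=32
  + 199.224.0.0/16 (H0) depth=16
  - 199.224.41.0/24 clear@24

== LOOKUPS ==
["H1","H1","H3","H3","H5","H3","H3"]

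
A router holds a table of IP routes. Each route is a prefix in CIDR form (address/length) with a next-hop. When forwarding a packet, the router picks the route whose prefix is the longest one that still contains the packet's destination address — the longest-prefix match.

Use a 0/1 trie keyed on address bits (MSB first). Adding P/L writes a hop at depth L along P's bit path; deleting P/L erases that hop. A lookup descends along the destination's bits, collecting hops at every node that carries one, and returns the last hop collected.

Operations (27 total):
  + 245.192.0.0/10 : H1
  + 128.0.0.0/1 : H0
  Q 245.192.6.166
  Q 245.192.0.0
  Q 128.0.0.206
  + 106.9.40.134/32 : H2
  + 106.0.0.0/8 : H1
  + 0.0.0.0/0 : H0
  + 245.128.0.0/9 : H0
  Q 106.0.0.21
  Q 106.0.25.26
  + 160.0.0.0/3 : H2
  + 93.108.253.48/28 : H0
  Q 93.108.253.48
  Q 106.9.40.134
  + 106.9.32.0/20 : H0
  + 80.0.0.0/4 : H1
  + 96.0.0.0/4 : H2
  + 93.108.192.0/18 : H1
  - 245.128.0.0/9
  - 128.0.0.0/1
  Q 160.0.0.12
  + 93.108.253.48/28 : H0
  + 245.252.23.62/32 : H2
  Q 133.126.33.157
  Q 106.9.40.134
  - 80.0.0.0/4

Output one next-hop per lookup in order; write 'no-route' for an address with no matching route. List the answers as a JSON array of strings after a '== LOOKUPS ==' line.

Apply in order:
  + 245.192.0.0/10 (H1) depth=10
  + 128.0.0.0/1 (H0) depth=1
  lookup 245.192.6.166: bits 1111010111 walk d0:-→d1:H0→d2:-→d3:-→d4:-→d5:-→d6:-→d7:-→d8:-→d9:-→d10:H1 -> H1
  lookup 245.192.0.0: bits 1111010111 walk d0:-→d1:H0→d2:-→d3:-→d4:-→d5:-→d6:-→d7:-→d8:-→d9:-→d10:H1 -> H1
  lookup 128.0.0.206: bits 1 walk d0:-→d1:H0 -> H0
  + 106.9.40.134/32 (H2) depth=32
  + 106.0.0.0/8 (H1) depth=8
  + 0.0.0.0/0 (H0) depth=0
  + 245.128.0.0/9 (H0) depth=9
  lookup 106.0.0.21: bits 011010100000 walk d0:H0→d1:-→d2:-→d3:-→d4:-→d5:-→d6:-→d7:-→d8:H1→d9:-→d10:-→d11:-→d12:- -> H1
  lookup 106.0.25.26: bits 011010100000 walk d0:H0→d1:-→d2:-→d3:-→d4:-→d5:-→d6:-→d7:-→d8:H1→d9:-→d10:-→d11:-→d12:- -> H1
  + 160.0.0.0/3 (H2) depth=3
  + 93.108.253.48/28 (H0) depth=28
  lookup 93.108.253.48: bits 0101110101101100111111010011 walk d0:H0→d1:-→d2:-→d3:-→d4:-→d5:-→d6:-→d7:-→d8:-→d9:-→d10:-→d11:-→d12:-→d13:-→d14:-→d15:-→d16:-→d17:-→d18:-→d19:-→d20:-→d21:-→d22:-→d23:-→d24:-→d25:-→d26:-→d27:-→d28:H0 -> H0
  lookup 106.9.40.134: bits 01101010000010010010100010000110 walk d0:H0→d1:-→d2:-→d3:-→d4:-→d5:-→d6:-→d7:-→d8:H1→d9:-→d10:-→d11:-→d12:-→d13:-→d14:-→d15:-→d16:-→d17:-→d18:-→d19:-→d20:-→d21:-→d22:-→d23:-→d24:-→d25:-→d26:-→d27:-→d28:-→d29:-→d30:-→d31:-→d32:H2 -> H2
  + 106.9.32.0/20 (H0) depth=20
  + 80.0.0.0/4 (H1) depth=4
  + 96.0.0.0/4 (H2) depth=4
  + 93.108.192.0/18 (H1) depth=18
  - 245.128.0.0/9 clear@9
  - 128.0.0.0/1 clear@1
  lookup 160.0.0.12: bits 101 walk d0:H0→d1:-→d2:-→d3:H2 -> H2
  + 93.108.253.48/28 (H0) depth=28
  + 245.252.23.62/32 (H2) depth=32
  lookup 133.126.33.157: bits 10 walk d0:H0→d1:-→d2:- -> H0
  lookup 106.9.40.134: bits 01101010000010010010100010000110 walk d0:H0→d1:-→d2:-→d3:-→d4:H2→d5:-→d6:-→d7:-→d8:H1→d9:-→d10:-→d11:-→d12:-→d13:-→d14:-→d15:-→d16:-→d17:-→d18:-→d19:-→d20:H0→d21:-→d22:-→d23:-→d24:-→d25:-→d26:-→d27:-→d28:-→d29:-→d30:-→d31:-→d32:H2 -> H2
  - 80.0.0.0/4 clear@4

== LOOKUPS ==
["H1","H1","H0","H1","H1","H0","H2","H2","H0","H2"]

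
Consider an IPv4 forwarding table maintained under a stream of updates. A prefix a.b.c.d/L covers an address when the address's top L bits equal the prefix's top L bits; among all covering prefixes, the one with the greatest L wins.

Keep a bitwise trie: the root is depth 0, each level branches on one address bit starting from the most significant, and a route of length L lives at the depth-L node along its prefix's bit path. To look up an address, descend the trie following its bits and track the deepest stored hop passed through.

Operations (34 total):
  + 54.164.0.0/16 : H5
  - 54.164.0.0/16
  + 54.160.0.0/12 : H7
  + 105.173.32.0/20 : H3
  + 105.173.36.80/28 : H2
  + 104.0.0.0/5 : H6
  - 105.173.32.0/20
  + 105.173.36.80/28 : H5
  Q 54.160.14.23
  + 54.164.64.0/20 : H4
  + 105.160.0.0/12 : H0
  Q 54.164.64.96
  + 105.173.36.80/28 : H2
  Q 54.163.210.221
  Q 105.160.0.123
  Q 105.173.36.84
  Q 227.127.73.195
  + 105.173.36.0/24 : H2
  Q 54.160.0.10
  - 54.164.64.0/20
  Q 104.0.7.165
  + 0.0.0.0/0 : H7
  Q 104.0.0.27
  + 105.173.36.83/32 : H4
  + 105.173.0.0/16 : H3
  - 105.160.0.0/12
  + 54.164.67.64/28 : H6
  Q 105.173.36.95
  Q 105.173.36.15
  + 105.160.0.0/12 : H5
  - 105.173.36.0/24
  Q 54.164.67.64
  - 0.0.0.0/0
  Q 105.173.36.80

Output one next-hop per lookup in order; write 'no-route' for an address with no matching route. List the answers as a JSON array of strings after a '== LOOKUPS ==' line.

Process each operation:
  + 54.164.0.0/16 (H5) depth=16
  del 54.164.0.0/16 (clear depth 16)
  + 54.160.0.0/12 (H7) depth=12
  + 105.173.32.0/20 (H3) depth=20
  + 105.173.36.80/28 (H2) depth=28
  + 104.0.0.0/5 (H6) depth=5
  del 105.173.32.0/20 (clear depth 20)
  + 105.173.36.80/28 (H5) depth=28
  ? 54.160.14.23  path d0:-→d1:-→d2:-→d3:-→d4:-→d5:-→d6:-→d7:-→d8:-→d9:-→d10:-→d11:-→d12:H7→d13:-  best=H7
  + 54.164.64.0/20 (H4) depth=20
  + 105.160.0.0/12 (H0) depth=12
  ? 54.164.64.96  path d0:-→d1:-→d2:-→d3:-→d4:-→d5:-→d6:-→d7:-→d8:-→d9:-→d10:-→d11:-→d12:H7→d13:-→d14:-→d15:-→d16:-→d17:-→d18:-→d19:-→d20:H4  best=H4
  + 105.173.36.80/28 (H2) depth=28
  ? 54.163.210.221  path d0:-→d1:-→d2:-→d3:-→d4:-→d5:-→d6:-→d7:-→d8:-→d9:-→d10:-→d11:-→d12:H7→d13:-  best=H7
  ? 105.160.0.123  path d0:-→d1:-→d2:-→d3:-→d4:-→d5:H6→d6:-→d7:-→d8:-→d9:-→d10:-→d11:-→d12:H0  best=H0
  ? 105.173.36.84  path d0:-→d1:-→d2:-→d3:-→d4:-→d5:H6→d6:-→d7:-→d8:-→d9:-→d10:-→d11:-→d12:H0→d13:-→d14:-→d15:-→d16:-→d17:-→d18:-→d19:-→d20:-→d21:-→d22:-→d23:-→d24:-→d25:-→d26:-→d27:-→d28:H2  best=H2
  ? 227.127.73.195  path d0:-  best=no-route
  + 105.173.36.0/24 (H2) depth=24
  ? 54.160.0.10  path d0:-→d1:-→d2:-→d3:-→d4:-→d5:-→d6:-→d7:-→d8:-→d9:-→d10:-→d11:-→d12:H7→d13:-  best=H7
  del 54.164.64.0/20 (clear depth 20)
  ? 104.0.7.165  path d0:-→d1:-→d2:-→d3:-→d4:-→d5:H6→d6:-→d7:-  best=H6
  + 0.0.0.0/0 (H7) depth=0
  ? 104.0.0.27  path d0:H7→d1:-→d2:-→d3:-→d4:-→d5:H6→d6:-→d7:-  best=H6
  + 105.173.36.83/32 (H4) depth=32
  + 105.173.0.0/16 (H3) depth=16
  del 105.160.0.0/12 (clear depth 12)
  + 54.164.67.64/28 (H6) depth=28
  ? 105.173.36.95  path d0:H7→d1:-→d2:-→d3:-→d4:-→d5:H6→d6:-→d7:-→d8:-→d9:-→d10:-→d11:-→d12:-→d13:-→d14:-→d15:-→d16:H3→d17:-→d18:-→d19:-→d20:-→d21:-→d22:-→d23:-→d24:H2→d25:-→d26:-→d27:-→d28:H2  best=H2
  ? 105.173.36.15  path d0:H7→d1:-→d2:-→d3:-→d4:-→d5:H6→d6:-→d7:-→d8:-→d9:-→d10:-→d11:-→d12:-→d13:-→d14:-→d15:-→d16:H3→d17:-→d18:-→d19:-→d20:-→d21:-→d22:-→d23:-→d24:H2→d25:-  best=H2
  + 105.160.0.0/12 (H5) depth=12
  del 105.173.36.0/24 (clear depth 24)
  ? 54.164.67.64  path d0:H7→d1:-→d2:-→d3:-→d4:-→d5:-→d6:-→d7:-→d8:-→d9:-→d10:-→d11:-→d12:H7→d13:-→d14:-→d15:-→d16:-→d17:-→d18:-→d19:-→d20:-→d21:-→d22:-→d23:-→d24:-→d25:-→d26:-→d27:-→d28:H6  best=H6
  del 0.0.0.0/0 (clear depth 0)
  ? 105.173.36.80  path d0:-→d1:-→d2:-→d3:-→d4:-→d5:H6→d6:-→d7:-→d8:-→d9:-→d10:-→d11:-→d12:H5→d13:-→d14:-→d15:-→d16:H3→d17:-→d18:-→d19:-→d20:-→d21:-→d22:-→d23:-→d24:-→d25:-→d26:-→d27:-→d28:H2→d29:-→d30:-  best=H2

== LOOKUPS ==
["H7","H4","H7","H0","H2","no-route","H7","H6","H6","H2","H2","H6","H2"]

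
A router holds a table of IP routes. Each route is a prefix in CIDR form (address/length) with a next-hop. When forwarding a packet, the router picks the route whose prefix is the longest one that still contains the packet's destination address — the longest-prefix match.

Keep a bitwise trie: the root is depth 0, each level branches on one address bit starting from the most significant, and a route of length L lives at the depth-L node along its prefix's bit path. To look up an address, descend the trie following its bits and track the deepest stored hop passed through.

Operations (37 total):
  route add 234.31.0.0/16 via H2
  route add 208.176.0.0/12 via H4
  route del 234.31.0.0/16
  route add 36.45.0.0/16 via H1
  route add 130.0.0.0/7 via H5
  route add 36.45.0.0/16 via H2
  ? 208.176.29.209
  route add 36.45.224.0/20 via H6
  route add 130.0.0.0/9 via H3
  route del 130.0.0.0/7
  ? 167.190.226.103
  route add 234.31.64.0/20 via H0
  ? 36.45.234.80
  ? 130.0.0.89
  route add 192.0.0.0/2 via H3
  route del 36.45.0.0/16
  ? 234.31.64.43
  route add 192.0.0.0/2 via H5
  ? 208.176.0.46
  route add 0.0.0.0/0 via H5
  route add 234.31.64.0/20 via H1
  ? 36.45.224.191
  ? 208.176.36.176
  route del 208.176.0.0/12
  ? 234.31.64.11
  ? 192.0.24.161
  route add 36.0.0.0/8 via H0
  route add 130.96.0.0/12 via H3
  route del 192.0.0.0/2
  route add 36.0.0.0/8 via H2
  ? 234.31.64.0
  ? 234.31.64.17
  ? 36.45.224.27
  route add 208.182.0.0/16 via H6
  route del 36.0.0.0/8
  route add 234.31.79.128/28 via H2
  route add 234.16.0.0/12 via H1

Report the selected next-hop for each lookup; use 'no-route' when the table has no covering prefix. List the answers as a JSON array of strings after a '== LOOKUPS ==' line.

Process each operation:
  + 234.31.0.0/16 (H2) depth=16
  + 208.176.0.0/12 (H4) depth=12
  del 234.31.0.0/16 (clear depth 16)
  + 36.45.0.0/16 (H1) depth=16
  + 130.0.0.0/7 (H5) depth=7
  + 36.45.0.0/16 (H2) depth=16
  lookup 208.176.29.209: bits 110100001011 walk d0:-→d1:-→d2:-→d3:-→d4:-→d5:-→d6:-→d7:-→d8:-→d9:-→d10:-→d11:-→d12:H4 -> H4
  + 36.45.224.0/20 (H6) depth=20
  + 130.0.0.0/9 (H3) depth=9
  del 130.0.0.0/7 (clear depth 7)
  lookup 167.190.226.103: bits 10 walk d0:-→d1:-→d2:- -> no-route
  + 234.31.64.0/20 (H0) depth=20
  lookup 36.45.234.80: bits 00100100001011011110 walk d0:-→d1:-→d2:-→d3:-→d4:-→d5:-→d6:-→d7:-→d8:-→d9:-→d10:-→d11:-→d12:-→d13:-→d14:-→d15:-→d16:H2→d17:-→d18:-→d19:-→d20:H6 -> H6
  lookup 130.0.0.89: bits 100000100 walk d0:-→d1:-→d2:-→d3:-→d4:-→d5:-→d6:-→d7:-→d8:-→d9:H3 -> H3
  + 192.0.0.0/2 (H3) depth=2
  del 36.45.0.0/16 (clear depth 16)
  lookup 234.31.64.43: bits 11101010000111110100 walk d0:-→d1:-→d2:H3→d3:-→d4:-→d5:-→d6:-→d7:-→d8:-→d9:-→d10:-→d11:-→d12:-→d13:-→d14:-→d15:-→d16:-→d17:-→d18:-→d19:-→d20:H0 -> H0
  + 192.0.0.0/2 (H5) depth=2
  lookup 208.176.0.46: bits 110100001011 walk d0:-→d1:-→d2:H5→d3:-→d4:-→d5:-→d6:-→d7:-→d8:-→d9:-→d10:-→d11:-→d12:H4 -> H4
  + 0.0.0.0/0 (H5) depth=0
  + 234.31.64.0/20 (H1) depth=20
  lookup 36.45.224.191: bits 00100100001011011110 walk d0:H5→d1:-→d2:-→d3:-→d4:-→d5:-→d6:-→d7:-→d8:-→d9:-→d10:-→d11:-→d12:-→d13:-→d14:-→d15:-→d16:-→d17:-→d18:-→d19:-→d20:H6 -> H6
  lookup 208.176.36.176: bits 110100001011 walk d0:H5→d1:-→d2:H5→d3:-→d4:-→d5:-→d6:-→d7:-→d8:-→d9:-→d10:-→d11:-→d12:H4 -> H4
  del 208.176.0.0/12 (clear depth 12)
  lookup 234.31.64.11: bits 11101010000111110100 walk d0:H5→d1:-→d2:H5→d3:-→d4:-→d5:-→d6:-→d7:-→d8:-→d9:-→d10:-→d11:-→d12:-→d13:-→d14:-→d15:-→d16:-→d17:-→d18:-→d19:-→d20:H1 -> H1
  lookup 192.0.24.161: bits 110 walk d0:H5→d1:-→d2:H5→d3:- -> H5
  + 36.0.0.0/8 (H0) depth=8
  + 130.96.0.0/12 (H3) depth=12
  del 192.0.0.0/2 (clear depth 2)
  + 36.0.0.0/8 (H2) depth=8
  lookup 234.31.64.0: bits 11101010000111110100 walk d0:H5→d1:-→d2:-→d3:-→d4:-→d5:-→d6:-→d7:-→d8:-→d9:-→d10:-→d11:-→d12:-→d13:-→d14:-→d15:-→d16:-→d17:-→d18:-→d19:-→d20:H1 -> H1
  lookup 234.31.64.17: bits 11101010000111110100 walk d0:H5→d1:-→d2:-→d3:-→d4:-→d5:-→d6:-→d7:-→d8:-→d9:-→d10:-→d11:-→d12:-→d13:-→d14:-→d15:-→d16:-→d17:-→d18:-→d19:-→d20:H1 -> H1
  lookup 36.45.224.27: bits 00100100001011011110 walk d0:H5→d1:-→d2:-→d3:-→d4:-→d5:-→d6:-→d7:-→d8:H2→d9:-→d10:-→d11:-→d12:-→d13:-→d14:-→d15:-→d16:-→d17:-→d18:-→d19:-→d20:H6 -> H6
  + 208.182.0.0/16 (H6) depth=16
  del 36.0.0.0/8 (clear depth 8)
  + 234.31.79.128/28 (H2) depth=28
  + 234.16.0.0/12 (H1) depth=12

== LOOKUPS ==
["H4","no-route","H6","H3","H0","H4","H6","H4","H1","H5","H1","H1","H6"]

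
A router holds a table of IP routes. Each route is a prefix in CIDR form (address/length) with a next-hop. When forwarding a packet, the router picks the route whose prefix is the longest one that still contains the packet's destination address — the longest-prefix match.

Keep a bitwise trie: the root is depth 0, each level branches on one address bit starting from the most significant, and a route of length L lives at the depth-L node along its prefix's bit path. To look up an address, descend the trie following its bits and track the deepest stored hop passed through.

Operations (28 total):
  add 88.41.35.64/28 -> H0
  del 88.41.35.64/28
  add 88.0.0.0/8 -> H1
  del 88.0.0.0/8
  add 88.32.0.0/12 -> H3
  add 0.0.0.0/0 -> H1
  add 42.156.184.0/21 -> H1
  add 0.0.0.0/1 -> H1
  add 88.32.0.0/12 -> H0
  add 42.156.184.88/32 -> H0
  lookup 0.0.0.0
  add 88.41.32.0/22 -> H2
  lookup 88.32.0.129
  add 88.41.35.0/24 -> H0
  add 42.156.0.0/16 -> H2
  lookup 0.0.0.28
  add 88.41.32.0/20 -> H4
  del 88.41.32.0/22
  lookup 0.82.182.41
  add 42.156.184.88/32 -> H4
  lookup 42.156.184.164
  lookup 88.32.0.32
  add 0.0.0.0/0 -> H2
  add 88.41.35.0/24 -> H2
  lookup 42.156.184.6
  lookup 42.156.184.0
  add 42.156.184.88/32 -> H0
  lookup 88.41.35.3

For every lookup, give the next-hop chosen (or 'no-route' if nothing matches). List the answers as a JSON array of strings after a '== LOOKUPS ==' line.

Apply in order:
  add 88.41.35.64/28 -> H0 at depth 28
  - 88.41.35.64/28 clear@28
  add 88.0.0.0/8 -> H1 at depth 8
  - 88.0.0.0/8 clear@8
  add 88.32.0.0/12 -> H3 at depth 12
  add 0.0.0.0/0 -> H1 at depth 0
  add 42.156.184.0/21 -> H1 at depth 21
  add 0.0.0.0/1 -> H1 at depth 1
  add 88.32.0.0/12 -> H0 at depth 12
  add 42.156.184.88/32 -> H0 at depth 32
  ? 0.0.0.0  path d0:H1→d1:H1→d2:-  best=H1
  add 88.41.32.0/22 -> H2 at depth 22
  ? 88.32.0.129  path d0:H1→d1:H1→d2:-→d3:-→d4:-→d5:-→d6:-→d7:-→d8:-→d9:-→d10:-→d11:-→d12:H0  best=H0
  add 88.41.35.0/24 -> H0 at depth 24
  add 42.156.0.0/16 -> H2 at depth 16
  ? 0.0.0.28  path d0:H1→d1:H1→d2:-  best=H1
  add 88.41.32.0/20 -> H4 at depth 20
  - 88.41.32.0/22 clear@22
  ? 0.82.182.41  path d0:H1→d1:H1→d2:-  best=H1
  add 42.156.184.88/32 -> H4 at depth 32
  ? 42.156.184.164  path d0:H1→d1:H1→d2:-→d3:-→d4:-→d5:-→d6:-→d7:-→d8:-→d9:-→d10:-→d11:-→d12:-→d13:-→d14:-→d15:-→d16:H2→d17:-→d18:-→d19:-→d20:-→d21:H1→d22:-→d23:-→d24:-  best=H1
  ? 88.32.0.32  path d0:H1→d1:H1→d2:-→d3:-→d4:-→d5:-→d6:-→d7:-→d8:-→d9:-→d10:-→d11:-→d12:H0  best=H0
  add 0.0.0.0/0 -> H2 at depth 0
  add 88.41.35.0/24 -> H2 at depth 24
  ? 42.156.184.6  path d0:H2→d1:H1→d2:-→d3:-→d4:-→d5:-→d6:-→d7:-→d8:-→d9:-→d10:-→d11:-→d12:-→d13:-→d14:-→d15:-→d16:H2→d17:-→d18:-→d19:-→d20:-→d21:H1→d22:-→d23:-→d24:-→d25:-  best=H1
  ? 42.156.184.0  path d0:H2→d1:H1→d2:-→d3:-→d4:-→d5:-→d6:-→d7:-→d8:-→d9:-→d10:-→d11:-→d12:-→d13:-→d14:-→d15:-→d16:H2→d17:-→d18:-→d19:-→d20:-→d21:H1→d22:-→d23:-→d24:-→d25:-  best=H1
  add 42.156.184.88/32 -> H0 at depth 32
  ? 88.41.35.3  path d0:H2→d1:H1→d2:-→d3:-→d4:-→d5:-→d6:-→d7:-→d8:-→d9:-→d10:-→d11:-→d12:H0→d13:-→d14:-→d15:-→d16:-→d17:-→d18:-→d19:-→d20:H4→d21:-→d22:-→d23:-→d24:H2→d25:-  best=H2

== LOOKUPS ==
["H1","H0","H1","H1","H1","H0","H1","H1","H2"]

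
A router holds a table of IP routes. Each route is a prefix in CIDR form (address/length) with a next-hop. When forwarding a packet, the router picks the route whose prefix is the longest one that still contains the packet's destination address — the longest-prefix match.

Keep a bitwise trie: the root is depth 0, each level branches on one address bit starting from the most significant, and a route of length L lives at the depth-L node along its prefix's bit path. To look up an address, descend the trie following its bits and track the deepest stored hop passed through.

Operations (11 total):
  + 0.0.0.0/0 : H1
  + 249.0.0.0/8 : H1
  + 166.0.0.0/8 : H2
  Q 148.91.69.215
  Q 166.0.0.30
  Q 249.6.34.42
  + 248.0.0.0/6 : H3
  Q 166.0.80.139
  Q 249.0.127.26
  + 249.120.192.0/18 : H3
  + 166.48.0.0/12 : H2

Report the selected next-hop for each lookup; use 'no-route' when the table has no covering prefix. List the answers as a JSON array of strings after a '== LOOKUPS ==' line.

Trace:
  + 0.0.0.0/0 (H1) depth=0
  + 249.0.0.0/8 (H1) depth=8
  + 166.0.0.0/8 (H2) depth=8
  ? 148.91.69.215  path d0:H1→d1:-→d2:-  best=H1
  ? 166.0.0.30  path d0:H1→d1:-→d2:-→d3:-→d4:-→d5:-→d6:-→d7:-→d8:H2  best=H2
  ? 249.6.34.42  path d0:H1→d1:-→d2:-→d3:-→d4:-→d5:-→d6:-→d7:-→d8:H1  best=H1
  + 248.0.0.0/6 (H3) depth=6
  ? 166.0.80.139  path d0:H1→d1:-→d2:-→d3:-→d4:-→d5:-→d6:-→d7:-→d8:H2  best=H2
  ? 249.0.127.26  path d0:H1→d1:-→d2:-→d3:-→d4:-→d5:-→d6:H3→d7:-→d8:H1  best=H1
  + 249.120.192.0/18 (H3) depth=18
  + 166.48.0.0/12 (H2) depth=12

== LOOKUPS ==
["H1","H2","H1","H2","H1"]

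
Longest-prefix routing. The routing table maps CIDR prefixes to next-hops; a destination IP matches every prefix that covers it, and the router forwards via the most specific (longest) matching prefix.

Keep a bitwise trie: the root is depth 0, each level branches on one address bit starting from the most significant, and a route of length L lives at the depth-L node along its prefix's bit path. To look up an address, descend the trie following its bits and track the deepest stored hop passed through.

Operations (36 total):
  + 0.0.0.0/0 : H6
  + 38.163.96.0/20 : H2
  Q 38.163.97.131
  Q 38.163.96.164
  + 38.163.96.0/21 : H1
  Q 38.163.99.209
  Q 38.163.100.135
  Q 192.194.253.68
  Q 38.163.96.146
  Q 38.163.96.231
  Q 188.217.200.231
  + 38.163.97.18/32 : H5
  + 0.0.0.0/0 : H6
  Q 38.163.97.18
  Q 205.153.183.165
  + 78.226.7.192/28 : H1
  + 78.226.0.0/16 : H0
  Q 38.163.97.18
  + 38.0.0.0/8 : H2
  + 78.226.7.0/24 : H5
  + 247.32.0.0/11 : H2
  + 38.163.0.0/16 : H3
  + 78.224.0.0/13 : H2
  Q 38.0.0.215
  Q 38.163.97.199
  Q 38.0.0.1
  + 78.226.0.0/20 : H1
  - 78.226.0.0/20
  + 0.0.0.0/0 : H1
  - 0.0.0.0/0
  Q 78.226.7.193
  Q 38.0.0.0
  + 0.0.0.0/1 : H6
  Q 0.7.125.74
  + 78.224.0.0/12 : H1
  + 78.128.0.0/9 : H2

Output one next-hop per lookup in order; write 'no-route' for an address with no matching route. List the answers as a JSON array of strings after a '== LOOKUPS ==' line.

Process each operation:
  add 0.0.0.0/0 -> H6 at depth 0
  add 38.163.96.0/20 -> H2 at depth 20
  ? 38.163.97.131  path d0:H6→d1:-→d2:-→d3:-→d4:-→d5:-→d6:-→d7:-→d8:-→d9:-→d10:-→d11:-→d12:-→d13:-→d14:-→d15:-→d16:-→d17:-→d18:-→d19:-→d20:H2  best=H2
  ? 38.163.96.164  path d0:H6→d1:-→d2:-→d3:-→d4:-→d5:-→d6:-→d7:-→d8:-→d9:-→d10:-→d11:-→d12:-→d13:-→d14:-→d15:-→d16:-→d17:-→d18:-→d19:-→d20:H2  best=H2
  add 38.163.96.0/21 -> H1 at depth 21
  ? 38.163.99.209  path d0:H6→d1:-→d2:-→d3:-→d4:-→d5:-→d6:-→d7:-→d8:-→d9:-→d10:-→d11:-→d12:-→d13:-→d14:-→d15:-→d16:-→d17:-→d18:-→d19:-→d20:H2→d21:H1  best=H1
  ? 38.163.100.135  path d0:H6→d1:-→d2:-→d3:-→d4:-→d5:-→d6:-→d7:-→d8:-→d9:-→d10:-→d11:-→d12:-→d13:-→d14:-→d15:-→d16:-→d17:-→d18:-→d19:-→d20:H2→d21:H1  best=H1
  ? 192.194.253.68  path d0:H6  best=H6
  ? 38.163.96.146  path d0:H6→d1:-→d2:-→d3:-→d4:-→d5:-→d6:-→d7:-→d8:-→d9:-→d10:-→d11:-→d12:-→d13:-→d14:-→d15:-→d16:-→d17:-→d18:-→d19:-→d20:H2→d21:H1  best=H1
  ? 38.163.96.231  path d0:H6→d1:-→d2:-→d3:-→d4:-→d5:-→d6:-→d7:-→d8:-→d9:-→d10:-→d11:-→d12:-→d13:-→d14:-→d15:-→d16:-→d17:-→d18:-→d19:-→d20:H2→d21:H1  best=H1
  ? 188.217.200.231  path d0:H6  best=H6
  add 38.163.97.18/32 -> H5 at depth 32
  add 0.0.0.0/0 -> H6 at depth 0
  ? 38.163.97.18  path d0:H6→d1:-→d2:-→d3:-→d4:-→d5:-→d6:-→d7:-→d8:-→d9:-→d10:-→d11:-→d12:-→d13:-→d14:-→d15:-→d16:-→d17:-→d18:-→d19:-→d20:H2→d21:H1→d22:-→d23:-→d24:-→d25:-→d26:-→d27:-→d28:-→d29:-→d30:-→d31:-→d32:H5  best=H5
  ? 205.153.183.165  path d0:H6  best=H6
  add 78.226.7.192/28 -> H1 at depth 28
  add 78.226.0.0/16 -> H0 at depth 16
  ? 38.163.97.18  path d0:H6→d1:-→d2:-→d3:-→d4:-→d5:-→d6:-→d7:-→d8:-→d9:-→d10:-→d11:-→d12:-→d13:-→d14:-→d15:-→d16:-→d17:-→d18:-→d19:-→d20:H2→d21:H1→d22:-→d23:-→d24:-→d25:-→d26:-→d27:-→d28:-→d29:-→d30:-→d31:-→d32:H5  best=H5
  add 38.0.0.0/8 -> H2 at depth 8
  add 78.226.7.0/24 -> H5 at depth 24
  add 247.32.0.0/11 -> H2 at depth 11
  add 38.163.0.0/16 -> H3 at depth 16
  add 78.224.0.0/13 -> H2 at depth 13
  ? 38.0.0.215  path d0:H6→d1:-→d2:-→d3:-→d4:-→d5:-→d6:-→d7:-→d8:H2  best=H2
  ? 38.163.97.199  path d0:H6→d1:-→d2:-→d3:-→d4:-→d5:-→d6:-→d7:-→d8:H2→d9:-→d10:-→d11:-→d12:-→d13:-→d14:-→d15:-→d16:H3→d17:-→d18:-→d19:-→d20:H2→d21:H1→d22:-→d23:-→d24:-  best=H1
  ? 38.0.0.1  path d0:H6→d1:-→d2:-→d3:-→d4:-→d5:-→d6:-→d7:-→d8:H2  best=H2
  add 78.226.0.0/20 -> H1 at depth 20
  del 78.226.0.0/20 (clear depth 20)
  add 0.0.0.0/0 -> H1 at depth 0
  del 0.0.0.0/0 (clear depth 0)
  ? 78.226.7.193  path d0:-→d1:-→d2:-→d3:-→d4:-→d5:-→d6:-→d7:-→d8:-→d9:-→d10:-→d11:-→d12:-→d13:H2→d14:-→d15:-→d16:H0→d17:-→d18:-→d19:-→d20:-→d21:-→d22:-→d23:-→d24:H5→d25:-→d26:-→d27:-→d28:H1  best=H1
  ? 38.0.0.0  path d0:-→d1:-→d2:-→d3:-→d4:-→d5:-→d6:-→d7:-→d8:H2  best=H2
  add 0.0.0.0/1 -> H6 at depth 1
  ? 0.7.125.74  path d0:-→d1:H6→d2:-  best=H6
  add 78.224.0.0/12 -> H1 at depth 12
  add 78.128.0.0/9 -> H2 at depth 9

== LOOKUPS ==
["H2","H2","H1","H1","H6","H1","H1","H6","H5","H6","H5","H2","H1","H2","H1","H2","H6"]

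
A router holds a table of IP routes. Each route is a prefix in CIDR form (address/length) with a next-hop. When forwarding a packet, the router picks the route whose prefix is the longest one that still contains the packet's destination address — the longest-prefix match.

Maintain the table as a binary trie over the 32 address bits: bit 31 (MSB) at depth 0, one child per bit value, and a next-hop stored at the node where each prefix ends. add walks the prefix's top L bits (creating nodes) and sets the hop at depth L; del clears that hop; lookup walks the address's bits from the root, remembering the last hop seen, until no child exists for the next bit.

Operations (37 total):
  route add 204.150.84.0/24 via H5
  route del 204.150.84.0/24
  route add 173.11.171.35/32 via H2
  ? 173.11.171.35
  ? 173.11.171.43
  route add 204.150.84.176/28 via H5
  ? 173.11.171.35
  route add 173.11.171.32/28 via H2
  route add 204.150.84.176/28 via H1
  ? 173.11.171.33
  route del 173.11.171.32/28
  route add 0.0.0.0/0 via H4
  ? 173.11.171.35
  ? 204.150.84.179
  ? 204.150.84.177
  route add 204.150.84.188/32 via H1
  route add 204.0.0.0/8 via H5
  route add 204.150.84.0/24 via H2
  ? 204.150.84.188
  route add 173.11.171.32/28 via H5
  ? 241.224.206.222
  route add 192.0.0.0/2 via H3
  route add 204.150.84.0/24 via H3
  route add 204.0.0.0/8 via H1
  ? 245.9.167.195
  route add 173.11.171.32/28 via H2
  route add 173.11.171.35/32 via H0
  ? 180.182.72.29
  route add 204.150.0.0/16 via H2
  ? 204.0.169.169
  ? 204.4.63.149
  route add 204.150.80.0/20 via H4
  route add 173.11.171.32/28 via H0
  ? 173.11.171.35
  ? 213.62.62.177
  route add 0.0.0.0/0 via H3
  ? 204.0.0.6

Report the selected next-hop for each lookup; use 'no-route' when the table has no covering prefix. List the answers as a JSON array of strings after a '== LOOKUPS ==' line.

Process each operation:
  + 204.150.84.0/24 (H5) depth=24
  del 204.150.84.0/24 (clear depth 24)
  + 173.11.171.35/32 (H2) depth=32
  lookup 173.11.171.35: bits 10101101000010111010101100100011 walk d0:-→d1:-→d2:-→d3:-→d4:-→d5:-→d6:-→d7:-→d8:-→d9:-→d10:-→d11:-→d12:-→d13:-→d14:-→d15:-→d16:-→d17:-→d18:-→d19:-→d20:-→d21:-→d22:-→d23:-→d24:-→d25:-→d26:-→d27:-→d28:-→d29:-→d30:-→d31:-→d32:H2 -> H2
  lookup 173.11.171.43: bits 1010110100001011101010110010 walk d0:-→d1:-→d2:-→d3:-→d4:-→d5:-→d6:-→d7:-→d8:-→d9:-→d10:-→d11:-→d12:-→d13:-→d14:-→d15:-→d16:-→d17:-→d18:-→d19:-→d20:-→d21:-→d22:-→d23:-→d24:-→d25:-→d26:-→d27:-→d28:- -> no-route
  + 204.150.84.176/28 (H5) depth=28
  lookup 173.11.171.35: bits 10101101000010111010101100100011 walk d0:-→d1:-→d2:-→d3:-→d4:-→d5:-→d6:-→d7:-→d8:-→d9:-→d10:-→d11:-→d12:-→d13:-→d14:-→d15:-→d16:-→d17:-→d18:-→d19:-→d20:-→d21:-→d22:-→d23:-→d24:-→d25:-→d26:-→d27:-→d28:-→d29:-→d30:-→d31:-→d32:H2 -> H2
  + 173.11.171.32/28 (H2) depth=28
  + 204.150.84.176/28 (H1) depth=28
  lookup 173.11.171.33: bits 101011010000101110101011001000 walk d0:-→d1:-→d2:-→d3:-→d4:-→d5:-→d6:-→d7:-→d8:-→d9:-→d10:-→d11:-→d12:-→d13:-→d14:-→d15:-→d16:-→d17:-→d18:-→d19:-→d20:-→d21:-→d22:-→d23:-→d24:-→d25:-→d26:-→d27:-→d28:H2→d29:-→d30:- -> H2
  del 173.11.171.32/28 (clear depth 28)
  + 0.0.0.0/0 (H4) depth=0
  lookup 173.11.171.35: bits 10101101000010111010101100100011 walk d0:H4→d1:-→d2:-→d3:-→d4:-→d5:-→d6:-→d7:-→d8:-→d9:-→d10:-→d11:-→d12:-→d13:-→d14:-→d15:-→d16:-→d17:-→d18:-→d19:-→d20:-→d21:-→d22:-→d23:-→d24:-→d25:-→d26:-→d27:-→d28:-→d29:-→d30:-→d31:-→d32:H2 -> H2
  lookup 204.150.84.179: bits 1100110010010110010101001011 walk d0:H4→d1:-→d2:-→d3:-→d4:-→d5:-→d6:-→d7:-→d8:-→d9:-→d10:-→d11:-→d12:-→d13:-→d14:-→d15:-→d16:-→d17:-→d18:-→d19:-→d20:-→d21:-→d22:-→d23:-→d24:-→d25:-→d26:-→d27:-→d28:H1 -> H1
  lookup 204.150.84.177: bits 1100110010010110010101001011 walk d0:H4→d1:-→d2:-→d3:-→d4:-→d5:-→d6:-→d7:-→d8:-→d9:-→d10:-→d11:-→d12:-→d13:-→d14:-→d15:-→d16:-→d17:-→d18:-→d19:-→d20:-→d21:-→d22:-→d23:-→d24:-→d25:-→d26:-→d27:-→d28:H1 -> H1
  + 204.150.84.188/32 (H1) depth=32
  + 204.0.0.0/8 (H5) depth=8
  + 204.150.84.0/24 (H2) depth=24
  lookup 204.150.84.188: bits 11001100100101100101010010111100 walk d0:H4→d1:-→d2:-→d3:-→d4:-→d5:-→d6:-→d7:-→d8:H5→d9:-→d10:-→d11:-→d12:-→d13:-→d14:-→d15:-→d16:-→d17:-→d18:-→d19:-→d20:-→d21:-→d22:-→d23:-→d24:H2→d25:-→d26:-→d27:-→d28:H1→d29:-→d30:-→d31:-→d32:H1 -> H1
  + 173.11.171.32/28 (H5) depth=28
  lookup 241.224.206.222: bits 11 walk d0:H4→d1:-→d2:- -> H4
  + 192.0.0.0/2 (H3) depth=2
  + 204.150.84.0/24 (H3) depth=24
  + 204.0.0.0/8 (H1) depth=8
  lookup 245.9.167.195: bits 11 walk d0:H4→d1:-→d2:H3 -> H3
  + 173.11.171.32/28 (H2) depth=28
  + 173.11.171.35/32 (H0) depth=32
  lookup 180.182.72.29: bits 101 walk d0:H4→d1:-→d2:-→d3:- -> H4
  + 204.150.0.0/16 (H2) depth=16
  lookup 204.0.169.169: bits 11001100 walk d0:H4→d1:-→d2:H3→d3:-→d4:-→d5:-→d6:-→d7:-→d8:H1 -> H1
  lookup 204.4.63.149: bits 11001100 walk d0:H4→d1:-→d2:H3→d3:-→d4:-→d5:-→d6:-→d7:-→d8:H1 -> H1
  + 204.150.80.0/20 (H4) depth=20
  + 173.11.171.32/28 (H0) depth=28
  lookup 173.11.171.35: bits 10101101000010111010101100100011 walk d0:H4→d1:-→d2:-→d3:-→d4:-→d5:-→d6:-→d7:-→d8:-→d9:-→d10:-→d11:-→d12:-→d13:-→d14:-→d15:-→d16:-→d17:-→d18:-→d19:-→d20:-→d21:-→d22:-→d23:-→d24:-→d25:-→d26:-→d27:-→d28:H0→d29:-→d30:-→d31:-→d32:H0 -> H0
  lookup 213.62.62.177: bits 110 walk d0:H4→d1:-→d2:H3→d3:- -> H3
  + 0.0.0.0/0 (H3) depth=0
  lookup 204.0.0.6: bits 11001100 walk d0:H3→d1:-→d2:H3→d3:-→d4:-→d5:-→d6:-→d7:-→d8:H1 -> H1

== LOOKUPS ==
["H2","no-route","H2","H2","H2","H1","H1","H1","H4","H3","H4","H1","H1","H0","H3","H1"]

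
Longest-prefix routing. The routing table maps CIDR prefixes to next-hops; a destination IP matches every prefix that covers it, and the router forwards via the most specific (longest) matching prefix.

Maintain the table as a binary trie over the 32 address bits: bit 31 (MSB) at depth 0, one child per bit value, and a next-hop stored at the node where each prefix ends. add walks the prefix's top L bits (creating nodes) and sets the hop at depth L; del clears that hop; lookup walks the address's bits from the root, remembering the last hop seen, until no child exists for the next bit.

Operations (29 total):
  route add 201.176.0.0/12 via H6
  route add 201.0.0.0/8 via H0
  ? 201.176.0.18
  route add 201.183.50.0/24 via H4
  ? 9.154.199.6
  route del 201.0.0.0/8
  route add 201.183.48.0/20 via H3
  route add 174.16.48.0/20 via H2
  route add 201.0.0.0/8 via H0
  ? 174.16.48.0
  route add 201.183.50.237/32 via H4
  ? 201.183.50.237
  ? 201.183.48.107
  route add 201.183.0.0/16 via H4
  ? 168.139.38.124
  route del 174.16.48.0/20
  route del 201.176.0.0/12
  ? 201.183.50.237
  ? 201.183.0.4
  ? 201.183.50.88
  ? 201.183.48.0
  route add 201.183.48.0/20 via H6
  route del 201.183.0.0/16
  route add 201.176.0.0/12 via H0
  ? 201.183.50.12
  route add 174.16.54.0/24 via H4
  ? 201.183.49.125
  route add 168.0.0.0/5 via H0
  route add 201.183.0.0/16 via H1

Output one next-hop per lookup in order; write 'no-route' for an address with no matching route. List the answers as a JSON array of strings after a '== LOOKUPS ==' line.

Trace:
  + 201.176.0.0/12 (H6) depth=12
  + 201.0.0.0/8 (H0) depth=8
  Q 201.176.0.18: descend 110010011011 ; hops seen [H0,H6] ; pick H6
  + 201.183.50.0/24 (H4) depth=24
  Q 9.154.199.6: descend ε ; hops seen [∅] ; pick no-route
  del 201.0.0.0/8 (clear depth 8)
  + 201.183.48.0/20 (H3) depth=20
  + 174.16.48.0/20 (H2) depth=20
  + 201.0.0.0/8 (H0) depth=8
  Q 174.16.48.0: descend 10101110000100000011 ; hops seen [H2] ; pick H2
  + 201.183.50.237/32 (H4) depth=32
  Q 201.183.50.237: descend 11001001101101110011001011101101 ; hops seen [H0,H6,H3,H4,H4] ; pick H4
  Q 201.183.48.107: descend 1100100110110111001100 ; hops seen [H0,H6,H3] ; pick H3
  + 201.183.0.0/16 (H4) depth=16
  Q 168.139.38.124: descend 10101 ; hops seen [∅] ; pick no-route
  del 174.16.48.0/20 (clear depth 20)
  del 201.176.0.0/12 (clear depth 12)
  Q 201.183.50.237: descend 11001001101101110011001011101101 ; hops seen [H0,H4,H3,H4,H4] ; pick H4
  Q 201.183.0.4: descend 110010011011011100 ; hops seen [H0,H4] ; pick H4
  Q 201.183.50.88: descend 110010011011011100110010 ; hops seen [H0,H4,H3,H4] ; pick H4
  Q 201.183.48.0: descend 1100100110110111001100 ; hops seen [H0,H4,H3] ; pick H3
  + 201.183.48.0/20 (H6) depth=20
  del 201.183.0.0/16 (clear depth 16)
  + 201.176.0.0/12 (H0) depth=12
  Q 201.183.50.12: descend 110010011011011100110010 ; hops seen [H0,H0,H6,H4] ; pick H4
  + 174.16.54.0/24 (H4) depth=24
  Q 201.183.49.125: descend 1100100110110111001100 ; hops seen [H0,H0,H6] ; pick H6
  + 168.0.0.0/5 (H0) depth=5
  + 201.183.0.0/16 (H1) depth=16

== LOOKUPS ==
["H6","no-route","H2","H4","H3","no-route","H4","H4","H4","H3","H4","H6"]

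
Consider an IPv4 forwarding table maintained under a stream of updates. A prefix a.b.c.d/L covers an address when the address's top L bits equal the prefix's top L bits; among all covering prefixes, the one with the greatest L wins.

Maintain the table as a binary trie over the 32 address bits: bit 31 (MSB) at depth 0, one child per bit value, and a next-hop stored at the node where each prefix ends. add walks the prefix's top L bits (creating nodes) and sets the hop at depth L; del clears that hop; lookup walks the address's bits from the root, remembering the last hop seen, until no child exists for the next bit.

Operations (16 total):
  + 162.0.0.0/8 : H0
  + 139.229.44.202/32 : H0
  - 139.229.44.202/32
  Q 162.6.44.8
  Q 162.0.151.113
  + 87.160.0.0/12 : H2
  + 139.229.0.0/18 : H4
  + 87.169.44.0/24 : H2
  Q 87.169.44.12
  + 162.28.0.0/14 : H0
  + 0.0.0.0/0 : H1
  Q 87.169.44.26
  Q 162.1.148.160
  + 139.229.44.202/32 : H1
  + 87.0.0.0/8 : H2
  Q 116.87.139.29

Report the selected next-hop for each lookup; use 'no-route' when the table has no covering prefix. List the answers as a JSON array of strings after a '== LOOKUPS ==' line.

Process each operation:
  + 162.0.0.0/8 (H0) depth=8
  + 139.229.44.202/32 (H0) depth=32
  del 139.229.44.202/32 (clear depth 32)
  lookup 162.6.44.8: bits 10100010 walk d0:-→d1:-→d2:-→d3:-→d4:-→d5:-→d6:-→d7:-→d8:H0 -> H0
  lookup 162.0.151.113: bits 10100010 walk d0:-→d1:-→d2:-→d3:-→d4:-→d5:-→d6:-→d7:-→d8:H0 -> H0
  + 87.160.0.0/12 (H2) depth=12
  + 139.229.0.0/18 (H4) depth=18
  + 87.169.44.0/24 (H2) depth=24
  lookup 87.169.44.12: bits 010101111010100100101100 walk d0:-→d1:-→d2:-→d3:-→d4:-→d5:-→d6:-→d7:-→d8:-→d9:-→d10:-→d11:-→d12:H2→d13:-→d14:-→d15:-→d16:-→d17:-→d18:-→d19:-→d20:-→d21:-→d22:-→d23:-→d24:H2 -> H2
  + 162.28.0.0/14 (H0) depth=14
  + 0.0.0.0/0 (H1) depth=0
  lookup 87.169.44.26: bits 010101111010100100101100 walk d0:H1→d1:-→d2:-→d3:-→d4:-→d5:-→d6:-→d7:-→d8:-→d9:-→d10:-→d11:-→d12:H2→d13:-→d14:-→d15:-→d16:-→d17:-→d18:-→d19:-→d20:-→d21:-→d22:-→d23:-→d24:H2 -> H2
  lookup 162.1.148.160: bits 10100010000 walk d0:H1→d1:-→d2:-→d3:-→d4:-→d5:-→d6:-→d7:-→d8:H0→d9:-→d10:-→d11:- -> H0
  + 139.229.44.202/32 (H1) depth=32
  + 87.0.0.0/8 (H2) depth=8
  lookup 116.87.139.29: bits 01 walk d0:H1→d1:-→d2:- -> H1

== LOOKUPS ==
["H0","H0","H2","H2","H0","H1"]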